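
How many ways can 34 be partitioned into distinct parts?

512

A full systematic count gives 512.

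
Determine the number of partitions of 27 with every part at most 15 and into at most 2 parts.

2

They are:
15 + 12
14 + 13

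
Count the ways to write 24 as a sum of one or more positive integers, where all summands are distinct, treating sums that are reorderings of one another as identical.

122

There are 122 such partitions.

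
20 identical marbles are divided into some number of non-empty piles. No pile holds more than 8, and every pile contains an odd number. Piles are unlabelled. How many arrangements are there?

There are too many to list fully; the first 12 (by largest part) are:
7, 7, 5, 1
7, 7, 3, 3
7, 7, 3, 1, 1, 1
7, 7, 1, 1, 1, 1, 1, 1
7, 5, 5, 3
7, 5, 5, 1, 1, 1
7, 5, 3, 3, 1, 1
7, 5, 3, 1, 1, 1, 1, 1
7, 5, 1, 1, 1, 1, 1, 1, 1, 1
7, 3, 3, 3, 3, 1
7, 3, 3, 3, 1, 1, 1, 1
7, 3, 3, 1, 1, 1, 1, 1, 1, 1
…and 22 more, for 34 total.

34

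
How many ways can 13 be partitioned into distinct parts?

Enumerating:
13
1+12
2+11
3+10
1+2+10
4+9
1+3+9
5+8
1+4+8
2+3+8
6+7
1+5+7
2+4+7
1+2+3+7
2+5+6
3+4+6
1+2+4+6
1+3+4+5

18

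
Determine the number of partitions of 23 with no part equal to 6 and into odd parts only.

104

There are 104 such partitions.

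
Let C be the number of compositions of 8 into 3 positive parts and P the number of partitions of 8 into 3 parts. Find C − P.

16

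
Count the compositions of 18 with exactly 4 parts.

680

Place 3 bars in the 17 internal gaps of a row of 18 dots: C(17,3) = 680.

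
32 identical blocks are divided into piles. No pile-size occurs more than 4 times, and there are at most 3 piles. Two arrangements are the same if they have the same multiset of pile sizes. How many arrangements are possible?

102

Counting exhaustively, 102 partitions satisfy the conditions.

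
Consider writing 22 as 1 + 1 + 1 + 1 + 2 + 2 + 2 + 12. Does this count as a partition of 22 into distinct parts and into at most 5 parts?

The parts sum to 22, and the condition 'all summands are distinct' is violated.

No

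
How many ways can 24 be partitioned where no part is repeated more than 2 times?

431

Enumerating by decreasing first part gives 431 partitions in all.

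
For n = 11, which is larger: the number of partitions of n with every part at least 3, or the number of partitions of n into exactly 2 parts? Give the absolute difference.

1

Partitions of 11 with every part at least 3: 6.
Partitions of 11 into exactly 2 parts: 5.
|6 − 5| = 1.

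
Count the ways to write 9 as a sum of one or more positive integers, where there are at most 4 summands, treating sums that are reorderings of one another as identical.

18

Listing the qualifying partitions of 9:
9
1+8
2+7
1+1+7
3+6
1+2+6
1+1+1+6
4+5
1+3+5
2+2+5
1+1+2+5
1+4+4
2+3+4
1+1+3+4
1+2+2+4
3+3+3
1+2+3+3
2+2+2+3
That's 18 in total.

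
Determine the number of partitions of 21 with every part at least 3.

60

There are too many to list fully; the first 12 (by largest part) are:
21
18,3
17,4
16,5
15,6
15,3,3
14,7
14,4,3
13,8
13,5,3
13,4,4
12,9
…and 48 more, for 60 total.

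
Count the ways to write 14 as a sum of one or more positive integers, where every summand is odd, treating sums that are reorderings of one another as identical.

Enumerating:
13 + 1
11 + 3
11 + 1 + 1 + 1
9 + 5
9 + 3 + 1 + 1
9 + 1 + 1 + 1 + 1 + 1
7 + 7
7 + 5 + 1 + 1
7 + 3 + 3 + 1
7 + 3 + 1 + 1 + 1 + 1
7 + 1 + 1 + 1 + 1 + 1 + 1 + 1
5 + 5 + 3 + 1
5 + 5 + 1 + 1 + 1 + 1
5 + 3 + 3 + 3
5 + 3 + 3 + 1 + 1 + 1
5 + 3 + 1 + 1 + 1 + 1 + 1 + 1
5 + 1 + 1 + 1 + 1 + 1 + 1 + 1 + 1 + 1
3 + 3 + 3 + 3 + 1 + 1
3 + 3 + 3 + 1 + 1 + 1 + 1 + 1
3 + 3 + 1 + 1 + 1 + 1 + 1 + 1 + 1 + 1
3 + 1 + 1 + 1 + 1 + 1 + 1 + 1 + 1 + 1 + 1 + 1
1 + 1 + 1 + 1 + 1 + 1 + 1 + 1 + 1 + 1 + 1 + 1 + 1 + 1
That's 22 in total.

22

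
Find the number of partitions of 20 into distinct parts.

There are too many to list fully; the first 12 (by largest part) are:
20
1 + 19
2 + 18
3 + 17
1 + 2 + 17
4 + 16
1 + 3 + 16
5 + 15
1 + 4 + 15
2 + 3 + 15
6 + 14
1 + 5 + 14
…and 52 more, for 64 total.

64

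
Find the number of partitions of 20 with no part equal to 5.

Counting exhaustively, 451 partitions satisfy the conditions.

451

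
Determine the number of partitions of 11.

A partial list (first 12 by largest part):
11
1,10
2,9
1,1,9
3,8
1,2,8
1,1,1,8
4,7
1,3,7
2,2,7
1,1,2,7
1,1,1,1,7
…and 44 more, for 56 total.

56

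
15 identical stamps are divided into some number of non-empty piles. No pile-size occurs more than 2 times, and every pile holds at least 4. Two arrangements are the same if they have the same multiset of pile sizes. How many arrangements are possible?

7

They are:
15
11 + 4
10 + 5
9 + 6
8 + 7
7 + 4 + 4
6 + 5 + 4
That's 7 in total.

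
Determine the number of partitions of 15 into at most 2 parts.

8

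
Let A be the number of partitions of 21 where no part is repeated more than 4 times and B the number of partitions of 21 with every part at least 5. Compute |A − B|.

Partitions of 21 where no part is repeated more than 4 times: 505.
Partitions of 21 with every part at least 5: 15.
|505 − 15| = 490.

490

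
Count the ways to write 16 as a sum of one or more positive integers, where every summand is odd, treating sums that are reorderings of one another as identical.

32

A partial list (first 12 by largest part):
1, 15
3, 13
1, 1, 1, 13
5, 11
1, 1, 3, 11
1, 1, 1, 1, 1, 11
7, 9
1, 1, 5, 9
1, 3, 3, 9
1, 1, 1, 1, 3, 9
1, 1, 1, 1, 1, 1, 1, 9
1, 1, 7, 7
…and 20 more, for 32 total.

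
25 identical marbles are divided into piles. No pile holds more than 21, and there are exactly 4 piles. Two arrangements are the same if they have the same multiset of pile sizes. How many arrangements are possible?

119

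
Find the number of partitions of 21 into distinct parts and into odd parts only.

8

They are:
21
17, 3, 1
15, 5, 1
13, 7, 1
13, 5, 3
11, 9, 1
11, 7, 3
9, 7, 5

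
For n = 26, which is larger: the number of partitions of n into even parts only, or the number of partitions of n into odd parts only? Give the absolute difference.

64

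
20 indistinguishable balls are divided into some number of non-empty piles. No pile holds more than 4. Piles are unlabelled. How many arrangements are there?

There are 108 such partitions.

108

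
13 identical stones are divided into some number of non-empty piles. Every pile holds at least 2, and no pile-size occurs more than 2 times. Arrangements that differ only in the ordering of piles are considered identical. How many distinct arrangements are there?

The partitions of 13 that satisfy the conditions:
13
11 + 2
10 + 3
9 + 4
9 + 2 + 2
8 + 5
8 + 3 + 2
7 + 6
7 + 4 + 2
7 + 3 + 3
6 + 5 + 2
6 + 4 + 3
6 + 3 + 2 + 2
5 + 5 + 3
5 + 4 + 4
5 + 4 + 2 + 2
5 + 3 + 3 + 2
4 + 4 + 3 + 2
That's 18 in total.

18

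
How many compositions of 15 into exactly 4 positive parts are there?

364

Place 3 bars in the 14 internal gaps of a row of 15 dots: C(14,3) = 364.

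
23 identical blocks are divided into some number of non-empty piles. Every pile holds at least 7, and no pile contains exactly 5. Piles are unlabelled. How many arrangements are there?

The partitions of 23 that satisfy the conditions:
23
16,7
15,8
14,9
13,10
12,11
9,7,7
8,8,7

8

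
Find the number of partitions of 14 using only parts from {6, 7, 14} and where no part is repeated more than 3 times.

2

The partitions of 14 that satisfy the conditions:
14
7, 7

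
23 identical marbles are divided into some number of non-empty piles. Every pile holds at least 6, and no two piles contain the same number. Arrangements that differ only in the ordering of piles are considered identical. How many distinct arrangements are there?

Enumerating:
23
17+6
16+7
15+8
14+9
13+10
12+11
10+7+6
9+8+6
Counting gives 9.

9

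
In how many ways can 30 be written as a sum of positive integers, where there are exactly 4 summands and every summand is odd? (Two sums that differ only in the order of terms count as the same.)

39

A partial list (first 12 by largest part):
27+1+1+1
25+3+1+1
23+5+1+1
23+3+3+1
21+7+1+1
21+5+3+1
21+3+3+3
19+9+1+1
19+7+3+1
19+5+5+1
19+5+3+3
17+11+1+1
…and 27 more, for 39 total.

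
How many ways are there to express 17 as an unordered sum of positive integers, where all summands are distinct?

38

A partial list (first 12 by largest part):
17
16 + 1
15 + 2
14 + 3
14 + 2 + 1
13 + 4
13 + 3 + 1
12 + 5
12 + 4 + 1
12 + 3 + 2
11 + 6
11 + 5 + 1
…and 26 more, for 38 total.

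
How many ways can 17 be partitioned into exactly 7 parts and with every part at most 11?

A partial list (first 12 by largest part):
11, 1, 1, 1, 1, 1, 1
10, 2, 1, 1, 1, 1, 1
9, 3, 1, 1, 1, 1, 1
9, 2, 2, 1, 1, 1, 1
8, 4, 1, 1, 1, 1, 1
8, 3, 2, 1, 1, 1, 1
8, 2, 2, 2, 1, 1, 1
7, 5, 1, 1, 1, 1, 1
7, 4, 2, 1, 1, 1, 1
7, 3, 3, 1, 1, 1, 1
7, 3, 2, 2, 1, 1, 1
7, 2, 2, 2, 2, 1, 1
…and 26 more, for 38 total.

38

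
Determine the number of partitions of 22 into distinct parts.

89

There are 89 such partitions.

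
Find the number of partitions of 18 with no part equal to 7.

A full systematic count gives 329.

329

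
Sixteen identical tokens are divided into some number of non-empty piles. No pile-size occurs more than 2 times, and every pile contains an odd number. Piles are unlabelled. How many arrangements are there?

10

They are:
15 + 1
13 + 3
11 + 5
11 + 3 + 1 + 1
9 + 7
9 + 5 + 1 + 1
9 + 3 + 3 + 1
7 + 7 + 1 + 1
7 + 5 + 3 + 1
5 + 5 + 3 + 3
Counting gives 10.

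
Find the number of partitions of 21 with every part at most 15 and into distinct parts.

There are too many to list fully; the first 12 (by largest part) are:
15+6
15+5+1
15+4+2
15+3+2+1
14+7
14+6+1
14+5+2
14+4+3
14+4+2+1
13+8
13+7+1
13+6+2
…and 54 more, for 66 total.

66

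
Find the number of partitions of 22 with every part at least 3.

73

Systematic enumeration (by largest part, then next-largest, …) yields 73.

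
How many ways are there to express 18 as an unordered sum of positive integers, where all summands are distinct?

There are too many to list fully; the first 12 (by largest part) are:
18
17+1
16+2
15+3
15+2+1
14+4
14+3+1
13+5
13+4+1
13+3+2
12+6
12+5+1
…and 34 more, for 46 total.

46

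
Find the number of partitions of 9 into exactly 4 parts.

6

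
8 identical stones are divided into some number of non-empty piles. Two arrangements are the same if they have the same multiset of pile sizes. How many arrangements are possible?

They are:
8
7 + 1
6 + 2
6 + 1 + 1
5 + 3
5 + 2 + 1
5 + 1 + 1 + 1
4 + 4
4 + 3 + 1
4 + 2 + 2
4 + 2 + 1 + 1
4 + 1 + 1 + 1 + 1
3 + 3 + 2
3 + 3 + 1 + 1
3 + 2 + 2 + 1
3 + 2 + 1 + 1 + 1
3 + 1 + 1 + 1 + 1 + 1
2 + 2 + 2 + 2
2 + 2 + 2 + 1 + 1
2 + 2 + 1 + 1 + 1 + 1
2 + 1 + 1 + 1 + 1 + 1 + 1
1 + 1 + 1 + 1 + 1 + 1 + 1 + 1
That's 22 in total.

22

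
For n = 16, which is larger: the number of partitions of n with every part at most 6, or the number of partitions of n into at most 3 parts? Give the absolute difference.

Partitions of 16 with every part at most 6: 136.
Partitions of 16 into at most 3 parts: 30.
|136 − 30| = 106.

106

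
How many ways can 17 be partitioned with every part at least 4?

12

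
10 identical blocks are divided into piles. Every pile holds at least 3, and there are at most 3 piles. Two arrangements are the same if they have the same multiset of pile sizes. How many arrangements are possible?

The partitions of 10 that satisfy the conditions:
10
7 + 3
6 + 4
5 + 5
4 + 3 + 3

5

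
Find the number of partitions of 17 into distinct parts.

There are too many to list fully; the first 12 (by largest part) are:
17
16,1
15,2
14,3
14,2,1
13,4
13,3,1
12,5
12,4,1
12,3,2
11,6
11,5,1
…and 26 more, for 38 total.

38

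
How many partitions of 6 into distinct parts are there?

4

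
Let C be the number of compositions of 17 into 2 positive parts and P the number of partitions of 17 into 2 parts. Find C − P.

8

Compositions: C(16,1) = 16.
Partitions of 17 into exactly 2 parts: 8.
Difference: 16 − 8 = 8.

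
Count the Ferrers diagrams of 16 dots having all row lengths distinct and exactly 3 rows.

14

Listing the qualifying partitions of 16:
13, 2, 1
12, 3, 1
11, 4, 1
11, 3, 2
10, 5, 1
10, 4, 2
9, 6, 1
9, 5, 2
9, 4, 3
8, 7, 1
8, 6, 2
8, 5, 3
7, 6, 3
7, 5, 4
That's 14 in total.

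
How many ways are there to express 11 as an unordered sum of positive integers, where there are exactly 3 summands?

10

They are:
9+1+1
8+2+1
7+3+1
7+2+2
6+4+1
6+3+2
5+5+1
5+4+2
5+3+3
4+4+3
Counting gives 10.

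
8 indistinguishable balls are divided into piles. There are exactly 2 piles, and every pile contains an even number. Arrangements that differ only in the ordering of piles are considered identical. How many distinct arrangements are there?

2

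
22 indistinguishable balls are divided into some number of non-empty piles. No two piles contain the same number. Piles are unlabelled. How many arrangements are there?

Enumerating by decreasing first part gives 89 partitions in all.

89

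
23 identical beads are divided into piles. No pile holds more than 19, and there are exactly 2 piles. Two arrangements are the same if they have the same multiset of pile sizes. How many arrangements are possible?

8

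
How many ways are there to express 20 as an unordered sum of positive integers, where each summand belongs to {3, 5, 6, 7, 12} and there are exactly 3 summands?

The partitions of 20 that satisfy the conditions:
12,5,3
7,7,6

2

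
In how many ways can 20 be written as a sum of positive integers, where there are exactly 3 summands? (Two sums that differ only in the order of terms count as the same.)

33

A partial list (first 12 by largest part):
1, 1, 18
1, 2, 17
1, 3, 16
2, 2, 16
1, 4, 15
2, 3, 15
1, 5, 14
2, 4, 14
3, 3, 14
1, 6, 13
2, 5, 13
3, 4, 13
…and 21 more, for 33 total.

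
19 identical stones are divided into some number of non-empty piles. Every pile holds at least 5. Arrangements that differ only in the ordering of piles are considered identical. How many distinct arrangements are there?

10

Listing the qualifying partitions of 19:
19
14+5
13+6
12+7
11+8
10+9
9+5+5
8+6+5
7+7+5
7+6+6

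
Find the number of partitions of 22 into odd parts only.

Direct enumeration gives 89 partitions.

89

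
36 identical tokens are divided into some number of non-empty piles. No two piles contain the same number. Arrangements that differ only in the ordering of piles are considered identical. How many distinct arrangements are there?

668

Counting exhaustively, 668 partitions satisfy the conditions.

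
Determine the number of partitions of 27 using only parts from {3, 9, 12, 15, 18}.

12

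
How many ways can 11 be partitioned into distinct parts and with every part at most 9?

10

They are:
9+2
8+3
8+2+1
7+4
7+3+1
6+5
6+4+1
6+3+2
5+4+2
5+3+2+1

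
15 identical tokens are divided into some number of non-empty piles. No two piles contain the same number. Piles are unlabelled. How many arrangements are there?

A partial list (first 12 by largest part):
15
1 + 14
2 + 13
3 + 12
1 + 2 + 12
4 + 11
1 + 3 + 11
5 + 10
1 + 4 + 10
2 + 3 + 10
6 + 9
1 + 5 + 9
…and 15 more, for 27 total.

27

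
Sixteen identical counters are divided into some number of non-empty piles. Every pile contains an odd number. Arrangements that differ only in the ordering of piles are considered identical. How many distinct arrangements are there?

A partial list (first 12 by largest part):
15, 1
13, 3
13, 1, 1, 1
11, 5
11, 3, 1, 1
11, 1, 1, 1, 1, 1
9, 7
9, 5, 1, 1
9, 3, 3, 1
9, 3, 1, 1, 1, 1
9, 1, 1, 1, 1, 1, 1, 1
7, 7, 1, 1
…and 20 more, for 32 total.

32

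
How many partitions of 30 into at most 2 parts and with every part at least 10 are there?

7

They are:
30
20, 10
19, 11
18, 12
17, 13
16, 14
15, 15
Counting gives 7.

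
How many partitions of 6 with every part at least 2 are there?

Listing the qualifying partitions of 6:
6
4, 2
3, 3
2, 2, 2
That's 4 in total.

4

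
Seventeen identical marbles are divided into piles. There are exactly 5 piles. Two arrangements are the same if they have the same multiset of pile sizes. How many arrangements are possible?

47

There are too many to list fully; the first 12 (by largest part) are:
1+1+1+1+13
1+1+1+2+12
1+1+1+3+11
1+1+2+2+11
1+1+1+4+10
1+1+2+3+10
1+2+2+2+10
1+1+1+5+9
1+1+2+4+9
1+1+3+3+9
1+2+2+3+9
2+2+2+2+9
…and 35 more, for 47 total.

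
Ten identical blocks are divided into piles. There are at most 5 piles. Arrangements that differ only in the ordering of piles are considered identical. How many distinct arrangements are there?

30

There are too many to list fully; the first 12 (by largest part) are:
10
9+1
8+2
8+1+1
7+3
7+2+1
7+1+1+1
6+4
6+3+1
6+2+2
6+2+1+1
6+1+1+1+1
…and 18 more, for 30 total.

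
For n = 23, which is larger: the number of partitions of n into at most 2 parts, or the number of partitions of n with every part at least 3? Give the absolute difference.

Partitions of 23 into at most 2 parts: 12.
Partitions of 23 with every part at least 3: 88.
|12 − 88| = 76.

76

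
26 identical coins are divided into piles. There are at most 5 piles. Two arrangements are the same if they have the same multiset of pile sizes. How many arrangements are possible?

Systematic enumeration (by largest part, then next-largest, …) yields 427.

427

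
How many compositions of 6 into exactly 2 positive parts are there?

Equivalently, choose which 1 of the 5 gaps become plus signs: C(5,1) = 5.

5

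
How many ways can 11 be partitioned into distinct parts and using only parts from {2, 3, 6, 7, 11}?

They are:
11
6 + 3 + 2

2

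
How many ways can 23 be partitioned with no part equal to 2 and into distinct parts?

A partial list (first 12 by largest part):
23
1 + 22
3 + 20
4 + 19
1 + 3 + 19
5 + 18
1 + 4 + 18
6 + 17
1 + 5 + 17
7 + 16
1 + 6 + 16
3 + 4 + 16
…and 48 more, for 60 total.

60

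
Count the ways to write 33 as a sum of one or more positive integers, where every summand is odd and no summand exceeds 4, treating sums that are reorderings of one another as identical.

Enumerating:
3,3,3,3,3,3,3,3,3,3,3
3,3,3,3,3,3,3,3,3,3,1,1,1
3,3,3,3,3,3,3,3,3,1,1,1,1,1,1
3,3,3,3,3,3,3,3,1,1,1,1,1,1,1,1,1
3,3,3,3,3,3,3,1,1,1,1,1,1,1,1,1,1,1,1
3,3,3,3,3,3,1,1,1,1,1,1,1,1,1,1,1,1,1,1,1
3,3,3,3,3,1,1,1,1,1,1,1,1,1,1,1,1,1,1,1,1,1,1
3,3,3,3,1,1,1,1,1,1,1,1,1,1,1,1,1,1,1,1,1,1,1,1,1
3,3,3,1,1,1,1,1,1,1,1,1,1,1,1,1,1,1,1,1,1,1,1,1,1,1,1
3,3,1,1,1,1,1,1,1,1,1,1,1,1,1,1,1,1,1,1,1,1,1,1,1,1,1,1,1
3,1,1,1,1,1,1,1,1,1,1,1,1,1,1,1,1,1,1,1,1,1,1,1,1,1,1,1,1,1,1
1,1,1,1,1,1,1,1,1,1,1,1,1,1,1,1,1,1,1,1,1,1,1,1,1,1,1,1,1,1,1,1,1
That's 12 in total.

12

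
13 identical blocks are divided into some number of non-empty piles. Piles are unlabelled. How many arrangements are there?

101

Enumerating by decreasing first part gives 101 partitions in all.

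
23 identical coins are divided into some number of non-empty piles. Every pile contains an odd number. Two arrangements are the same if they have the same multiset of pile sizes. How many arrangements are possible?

Direct enumeration gives 104 partitions.

104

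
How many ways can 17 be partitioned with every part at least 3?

25

Enumerating:
17
14+3
13+4
12+5
11+6
11+3+3
10+7
10+4+3
9+8
9+5+3
9+4+4
8+6+3
8+5+4
8+3+3+3
7+7+3
7+6+4
7+5+5
7+4+3+3
6+6+5
6+5+3+3
6+4+4+3
5+5+4+3
5+4+4+4
5+3+3+3+3
4+4+3+3+3
That's 25 in total.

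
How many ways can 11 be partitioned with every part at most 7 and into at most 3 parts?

10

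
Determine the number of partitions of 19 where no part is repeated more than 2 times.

A full systematic count gives 163.

163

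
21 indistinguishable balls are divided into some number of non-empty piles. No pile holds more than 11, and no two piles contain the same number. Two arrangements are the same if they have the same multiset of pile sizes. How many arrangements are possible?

43

A partial list (first 12 by largest part):
11, 10
11, 9, 1
11, 8, 2
11, 7, 3
11, 7, 2, 1
11, 6, 4
11, 6, 3, 1
11, 5, 4, 1
11, 5, 3, 2
11, 4, 3, 2, 1
10, 9, 2
10, 8, 3
…and 31 more, for 43 total.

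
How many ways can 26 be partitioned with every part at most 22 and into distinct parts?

Counting exhaustively, 160 partitions satisfy the conditions.

160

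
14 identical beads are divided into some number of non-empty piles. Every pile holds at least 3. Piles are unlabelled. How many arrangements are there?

Listing the qualifying partitions of 14:
14
11+3
10+4
9+5
8+6
8+3+3
7+7
7+4+3
6+5+3
6+4+4
5+5+4
5+3+3+3
4+4+3+3
That's 13 in total.

13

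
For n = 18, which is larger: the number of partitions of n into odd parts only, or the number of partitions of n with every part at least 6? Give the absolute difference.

40

Partitions of 18 into odd parts only: 46.
Partitions of 18 with every part at least 6: 6.
|46 − 6| = 40.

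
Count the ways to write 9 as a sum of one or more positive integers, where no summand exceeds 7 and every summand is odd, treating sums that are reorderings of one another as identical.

Listing the qualifying partitions of 9:
7, 1, 1
5, 3, 1
5, 1, 1, 1, 1
3, 3, 3
3, 3, 1, 1, 1
3, 1, 1, 1, 1, 1, 1
1, 1, 1, 1, 1, 1, 1, 1, 1
Counting gives 7.

7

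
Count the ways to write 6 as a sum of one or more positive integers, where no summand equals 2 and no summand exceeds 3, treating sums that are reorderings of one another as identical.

Enumerating:
3,3
3,1,1,1
1,1,1,1,1,1

3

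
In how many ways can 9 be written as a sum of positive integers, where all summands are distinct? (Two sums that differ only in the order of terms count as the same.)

Listing the qualifying partitions of 9:
9
8,1
7,2
6,3
6,2,1
5,4
5,3,1
4,3,2

8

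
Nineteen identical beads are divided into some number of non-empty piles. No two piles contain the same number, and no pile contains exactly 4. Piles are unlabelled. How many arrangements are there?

36

A partial list (first 12 by largest part):
19
1+18
2+17
3+16
1+2+16
1+3+15
5+14
2+3+14
6+13
1+5+13
1+2+3+13
7+12
…and 24 more, for 36 total.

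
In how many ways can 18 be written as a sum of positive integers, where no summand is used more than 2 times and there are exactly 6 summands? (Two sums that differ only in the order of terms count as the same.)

18

Enumerating:
1+1+2+2+3+9
1+1+2+2+4+8
1+1+2+3+3+8
1+1+2+2+5+7
1+1+2+3+4+7
1+2+2+3+3+7
1+1+2+2+6+6
1+1+2+3+5+6
1+1+2+4+4+6
1+1+3+3+4+6
1+2+2+3+4+6
1+1+2+4+5+5
1+1+3+3+5+5
1+2+2+3+5+5
1+1+3+4+4+5
1+2+2+4+4+5
1+2+3+3+4+5
2+2+3+3+4+4
That's 18 in total.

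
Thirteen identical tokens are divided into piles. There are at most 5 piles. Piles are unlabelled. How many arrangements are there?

57

There are too many to list fully; the first 12 (by largest part) are:
13
12 + 1
11 + 2
11 + 1 + 1
10 + 3
10 + 2 + 1
10 + 1 + 1 + 1
9 + 4
9 + 3 + 1
9 + 2 + 2
9 + 2 + 1 + 1
9 + 1 + 1 + 1 + 1
…and 45 more, for 57 total.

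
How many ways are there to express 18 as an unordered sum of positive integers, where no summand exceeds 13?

373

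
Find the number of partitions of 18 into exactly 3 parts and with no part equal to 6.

21

Listing the qualifying partitions of 18:
1, 1, 16
1, 2, 15
1, 3, 14
2, 2, 14
1, 4, 13
2, 3, 13
1, 5, 12
2, 4, 12
3, 3, 12
2, 5, 11
3, 4, 11
1, 7, 10
3, 5, 10
4, 4, 10
1, 8, 9
2, 7, 9
4, 5, 9
2, 8, 8
3, 7, 8
5, 5, 8
4, 7, 7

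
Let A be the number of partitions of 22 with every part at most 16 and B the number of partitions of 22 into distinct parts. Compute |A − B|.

Partitions of 22 with every part at most 16: 983.
Partitions of 22 into distinct parts: 89.
|983 − 89| = 894.

894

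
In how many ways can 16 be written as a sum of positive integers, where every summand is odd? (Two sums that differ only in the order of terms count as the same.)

A partial list (first 12 by largest part):
1 + 15
3 + 13
1 + 1 + 1 + 13
5 + 11
1 + 1 + 3 + 11
1 + 1 + 1 + 1 + 1 + 11
7 + 9
1 + 1 + 5 + 9
1 + 3 + 3 + 9
1 + 1 + 1 + 1 + 3 + 9
1 + 1 + 1 + 1 + 1 + 1 + 1 + 9
1 + 1 + 7 + 7
…and 20 more, for 32 total.

32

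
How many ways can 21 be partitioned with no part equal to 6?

616

Direct enumeration gives 616 partitions.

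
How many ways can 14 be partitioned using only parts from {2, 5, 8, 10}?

The partitions of 14 that satisfy the conditions:
10, 2, 2
8, 2, 2, 2
5, 5, 2, 2
2, 2, 2, 2, 2, 2, 2
Counting gives 4.

4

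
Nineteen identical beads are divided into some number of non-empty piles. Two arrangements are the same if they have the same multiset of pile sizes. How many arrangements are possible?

Direct enumeration gives 490 partitions.

490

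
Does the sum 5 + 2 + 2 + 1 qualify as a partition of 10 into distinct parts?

No

The parts sum to 10, and the condition 'all summands are distinct' is violated.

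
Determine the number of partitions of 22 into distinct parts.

There are 89 such partitions.

89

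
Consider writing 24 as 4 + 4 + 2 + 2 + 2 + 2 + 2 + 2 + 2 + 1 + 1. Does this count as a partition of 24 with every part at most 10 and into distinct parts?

No

The parts sum to 24, and the condition 'all summands are distinct' is violated.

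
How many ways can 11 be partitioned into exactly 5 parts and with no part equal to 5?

The partitions of 11 that satisfy the conditions:
7, 1, 1, 1, 1
6, 2, 1, 1, 1
4, 4, 1, 1, 1
4, 3, 2, 1, 1
4, 2, 2, 2, 1
3, 3, 3, 1, 1
3, 3, 2, 2, 1
3, 2, 2, 2, 2

8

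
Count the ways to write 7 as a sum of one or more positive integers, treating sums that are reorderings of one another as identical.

Enumerating:
7
6+1
5+2
5+1+1
4+3
4+2+1
4+1+1+1
3+3+1
3+2+2
3+2+1+1
3+1+1+1+1
2+2+2+1
2+2+1+1+1
2+1+1+1+1+1
1+1+1+1+1+1+1
Counting gives 15.

15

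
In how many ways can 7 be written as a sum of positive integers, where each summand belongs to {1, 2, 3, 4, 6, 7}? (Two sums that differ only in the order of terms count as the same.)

13

They are:
7
6, 1
4, 3
4, 2, 1
4, 1, 1, 1
3, 3, 1
3, 2, 2
3, 2, 1, 1
3, 1, 1, 1, 1
2, 2, 2, 1
2, 2, 1, 1, 1
2, 1, 1, 1, 1, 1
1, 1, 1, 1, 1, 1, 1
That's 13 in total.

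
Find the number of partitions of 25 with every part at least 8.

Enumerating:
25
17, 8
16, 9
15, 10
14, 11
13, 12
9, 8, 8
That's 7 in total.

7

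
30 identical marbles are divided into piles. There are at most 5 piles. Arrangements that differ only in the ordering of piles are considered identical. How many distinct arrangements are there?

674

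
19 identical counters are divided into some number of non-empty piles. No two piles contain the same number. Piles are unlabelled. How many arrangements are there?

54

A partial list (first 12 by largest part):
19
18 + 1
17 + 2
16 + 3
16 + 2 + 1
15 + 4
15 + 3 + 1
14 + 5
14 + 4 + 1
14 + 3 + 2
13 + 6
13 + 5 + 1
…and 42 more, for 54 total.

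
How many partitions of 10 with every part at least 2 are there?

12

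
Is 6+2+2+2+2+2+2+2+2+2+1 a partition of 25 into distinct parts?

No

The parts sum to 25, and the condition 'all summands are distinct' is violated.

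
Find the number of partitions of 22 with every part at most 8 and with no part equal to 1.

113

Counting exhaustively, 113 partitions satisfy the conditions.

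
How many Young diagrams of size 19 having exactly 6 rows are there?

There are 71 such partitions.

71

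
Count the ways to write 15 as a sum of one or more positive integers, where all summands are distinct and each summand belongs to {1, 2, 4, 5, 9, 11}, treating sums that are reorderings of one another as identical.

3

They are:
11+4
9+5+1
9+4+2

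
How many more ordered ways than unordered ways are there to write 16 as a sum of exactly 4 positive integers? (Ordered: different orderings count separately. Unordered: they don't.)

Compositions: C(15,3) = 455.
Unordered (partitions into 4 parts): 34.
Difference: 455 − 34 = 421.

421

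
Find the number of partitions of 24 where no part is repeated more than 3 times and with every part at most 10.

467

There are 467 such partitions.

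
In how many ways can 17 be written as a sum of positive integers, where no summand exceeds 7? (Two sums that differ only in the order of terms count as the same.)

201

Systematic enumeration (by largest part, then next-largest, …) yields 201.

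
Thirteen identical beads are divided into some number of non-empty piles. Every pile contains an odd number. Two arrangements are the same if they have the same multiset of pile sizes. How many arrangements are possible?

They are:
13
11+1+1
9+3+1
9+1+1+1+1
7+5+1
7+3+3
7+3+1+1+1
7+1+1+1+1+1+1
5+5+3
5+5+1+1+1
5+3+3+1+1
5+3+1+1+1+1+1
5+1+1+1+1+1+1+1+1
3+3+3+3+1
3+3+3+1+1+1+1
3+3+1+1+1+1+1+1+1
3+1+1+1+1+1+1+1+1+1+1
1+1+1+1+1+1+1+1+1+1+1+1+1

18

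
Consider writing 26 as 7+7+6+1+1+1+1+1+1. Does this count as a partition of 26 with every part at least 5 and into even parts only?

No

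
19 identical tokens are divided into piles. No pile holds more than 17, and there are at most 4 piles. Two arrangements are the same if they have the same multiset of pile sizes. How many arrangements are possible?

Direct enumeration gives 92 partitions.

92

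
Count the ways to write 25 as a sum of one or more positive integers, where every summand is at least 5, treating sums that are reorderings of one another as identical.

30

A partial list (first 12 by largest part):
25
20, 5
19, 6
18, 7
17, 8
16, 9
15, 10
15, 5, 5
14, 11
14, 6, 5
13, 12
13, 7, 5
…and 18 more, for 30 total.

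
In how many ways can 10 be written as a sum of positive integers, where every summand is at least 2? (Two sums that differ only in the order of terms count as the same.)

12

The partitions of 10 that satisfy the conditions:
10
8+2
7+3
6+4
6+2+2
5+5
5+3+2
4+4+2
4+3+3
4+2+2+2
3+3+2+2
2+2+2+2+2
Counting gives 12.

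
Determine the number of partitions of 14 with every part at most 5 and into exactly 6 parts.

Enumerating:
5+5+1+1+1+1
5+4+2+1+1+1
5+3+3+1+1+1
5+3+2+2+1+1
5+2+2+2+2+1
4+4+3+1+1+1
4+4+2+2+1+1
4+3+3+2+1+1
4+3+2+2+2+1
4+2+2+2+2+2
3+3+3+3+1+1
3+3+3+2+2+1
3+3+2+2+2+2

13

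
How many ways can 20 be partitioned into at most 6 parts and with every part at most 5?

23

Enumerating:
5,5,5,5
5,5,5,4,1
5,5,5,3,2
5,5,5,3,1,1
5,5,5,2,2,1
5,5,4,4,2
5,5,4,4,1,1
5,5,4,3,3
5,5,4,3,2,1
5,5,4,2,2,2
5,5,3,3,3,1
5,5,3,3,2,2
5,4,4,4,3
5,4,4,4,2,1
5,4,4,3,3,1
5,4,4,3,2,2
5,4,3,3,3,2
5,3,3,3,3,3
4,4,4,4,4
4,4,4,4,3,1
4,4,4,4,2,2
4,4,4,3,3,2
4,4,3,3,3,3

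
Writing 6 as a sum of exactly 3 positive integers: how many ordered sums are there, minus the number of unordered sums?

7

Compositions: C(5,2) = 10.
Unordered (partitions into 3 parts): 3.
Difference: 10 − 3 = 7.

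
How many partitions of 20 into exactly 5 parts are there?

Direct enumeration gives 84 partitions.

84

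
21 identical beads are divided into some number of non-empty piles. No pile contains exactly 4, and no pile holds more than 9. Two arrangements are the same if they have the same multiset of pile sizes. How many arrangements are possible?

Enumerating by decreasing first part gives 346 partitions in all.

346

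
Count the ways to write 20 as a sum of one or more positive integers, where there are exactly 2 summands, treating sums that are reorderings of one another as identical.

10

Enumerating:
19+1
18+2
17+3
16+4
15+5
14+6
13+7
12+8
11+9
10+10
Counting gives 10.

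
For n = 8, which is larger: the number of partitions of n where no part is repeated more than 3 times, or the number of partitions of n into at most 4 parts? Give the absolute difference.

Partitions of 8 where no part is repeated more than 3 times: 16.
Partitions of 8 into at most 4 parts: 15.
|16 − 15| = 1.

1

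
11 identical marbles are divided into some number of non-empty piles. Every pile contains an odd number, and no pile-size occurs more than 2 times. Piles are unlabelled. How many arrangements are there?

5

Listing the qualifying partitions of 11:
11
9+1+1
7+3+1
5+5+1
5+3+3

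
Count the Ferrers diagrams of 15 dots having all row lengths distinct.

27

A partial list (first 12 by largest part):
15
14,1
13,2
12,3
12,2,1
11,4
11,3,1
10,5
10,4,1
10,3,2
9,6
9,5,1
…and 15 more, for 27 total.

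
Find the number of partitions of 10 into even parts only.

7

Listing the qualifying partitions of 10:
10
8, 2
6, 4
6, 2, 2
4, 4, 2
4, 2, 2, 2
2, 2, 2, 2, 2
That's 7 in total.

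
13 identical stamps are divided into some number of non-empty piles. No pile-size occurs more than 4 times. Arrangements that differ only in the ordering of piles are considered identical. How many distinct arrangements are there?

Systematic enumeration (by largest part, then next-largest, …) yields 76.

76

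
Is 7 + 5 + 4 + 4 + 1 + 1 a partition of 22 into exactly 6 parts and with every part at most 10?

Yes

The parts sum to 22, and the condition 'there are exactly 6 summands' holds; the condition 'no summand exceeds 10' holds.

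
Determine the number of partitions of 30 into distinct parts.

296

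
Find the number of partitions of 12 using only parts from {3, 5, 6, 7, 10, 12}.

5

Listing the qualifying partitions of 12:
12
7,5
6,6
6,3,3
3,3,3,3
That's 5 in total.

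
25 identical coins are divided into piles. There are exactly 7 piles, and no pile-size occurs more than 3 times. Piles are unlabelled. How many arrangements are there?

164

There are 164 such partitions.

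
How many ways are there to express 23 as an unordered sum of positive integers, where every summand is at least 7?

8

Enumerating:
23
16,7
15,8
14,9
13,10
12,11
9,7,7
8,8,7
Counting gives 8.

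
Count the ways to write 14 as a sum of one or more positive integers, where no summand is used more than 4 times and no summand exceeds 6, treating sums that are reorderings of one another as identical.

59

A partial list (first 12 by largest part):
6 + 6 + 2
6 + 6 + 1 + 1
6 + 5 + 3
6 + 5 + 2 + 1
6 + 5 + 1 + 1 + 1
6 + 4 + 4
6 + 4 + 3 + 1
6 + 4 + 2 + 2
6 + 4 + 2 + 1 + 1
6 + 4 + 1 + 1 + 1 + 1
6 + 3 + 3 + 2
6 + 3 + 3 + 1 + 1
…and 47 more, for 59 total.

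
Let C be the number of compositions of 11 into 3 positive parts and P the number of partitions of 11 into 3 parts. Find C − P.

35

Compositions: C(10,2) = 45.
Unordered (partitions into 3 parts): 10.
Difference: 45 − 10 = 35.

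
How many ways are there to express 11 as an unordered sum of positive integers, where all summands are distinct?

12

Enumerating:
11
10+1
9+2
8+3
8+2+1
7+4
7+3+1
6+5
6+4+1
6+3+2
5+4+2
5+3+2+1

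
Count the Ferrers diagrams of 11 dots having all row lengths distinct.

12

Enumerating:
11
10, 1
9, 2
8, 3
8, 2, 1
7, 4
7, 3, 1
6, 5
6, 4, 1
6, 3, 2
5, 4, 2
5, 3, 2, 1
That's 12 in total.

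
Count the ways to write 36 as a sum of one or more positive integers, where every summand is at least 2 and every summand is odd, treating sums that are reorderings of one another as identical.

83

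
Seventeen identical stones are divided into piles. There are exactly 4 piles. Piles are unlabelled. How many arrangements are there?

39

A partial list (first 12 by largest part):
14,1,1,1
13,2,1,1
12,3,1,1
12,2,2,1
11,4,1,1
11,3,2,1
11,2,2,2
10,5,1,1
10,4,2,1
10,3,3,1
10,3,2,2
9,6,1,1
…and 27 more, for 39 total.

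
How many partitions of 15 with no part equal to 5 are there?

Counting exhaustively, 134 partitions satisfy the conditions.

134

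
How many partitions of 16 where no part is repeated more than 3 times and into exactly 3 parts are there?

They are:
14, 1, 1
13, 2, 1
12, 3, 1
12, 2, 2
11, 4, 1
11, 3, 2
10, 5, 1
10, 4, 2
10, 3, 3
9, 6, 1
9, 5, 2
9, 4, 3
8, 7, 1
8, 6, 2
8, 5, 3
8, 4, 4
7, 7, 2
7, 6, 3
7, 5, 4
6, 6, 4
6, 5, 5

21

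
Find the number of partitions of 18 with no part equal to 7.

329

Enumerating by decreasing first part gives 329 partitions in all.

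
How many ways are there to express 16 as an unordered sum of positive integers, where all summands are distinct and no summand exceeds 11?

25

The partitions of 16 that satisfy the conditions:
11, 5
11, 4, 1
11, 3, 2
10, 6
10, 5, 1
10, 4, 2
10, 3, 2, 1
9, 7
9, 6, 1
9, 5, 2
9, 4, 3
9, 4, 2, 1
8, 7, 1
8, 6, 2
8, 5, 3
8, 5, 2, 1
8, 4, 3, 1
7, 6, 3
7, 6, 2, 1
7, 5, 4
7, 5, 3, 1
7, 4, 3, 2
6, 5, 4, 1
6, 5, 3, 2
6, 4, 3, 2, 1
That's 25 in total.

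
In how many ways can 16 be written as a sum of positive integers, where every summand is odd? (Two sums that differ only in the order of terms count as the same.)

There are too many to list fully; the first 12 (by largest part) are:
15 + 1
13 + 3
13 + 1 + 1 + 1
11 + 5
11 + 3 + 1 + 1
11 + 1 + 1 + 1 + 1 + 1
9 + 7
9 + 5 + 1 + 1
9 + 3 + 3 + 1
9 + 3 + 1 + 1 + 1 + 1
9 + 1 + 1 + 1 + 1 + 1 + 1 + 1
7 + 7 + 1 + 1
…and 20 more, for 32 total.

32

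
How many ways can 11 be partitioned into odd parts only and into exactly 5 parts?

3

The partitions of 11 that satisfy the conditions:
1,1,1,1,7
1,1,1,3,5
1,1,3,3,3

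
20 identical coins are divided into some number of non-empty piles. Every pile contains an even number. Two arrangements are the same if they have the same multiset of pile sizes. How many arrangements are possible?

A partial list (first 12 by largest part):
20
2, 18
4, 16
2, 2, 16
6, 14
2, 4, 14
2, 2, 2, 14
8, 12
2, 6, 12
4, 4, 12
2, 2, 4, 12
2, 2, 2, 2, 12
…and 30 more, for 42 total.

42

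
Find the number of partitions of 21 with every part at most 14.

Direct enumeration gives 762 partitions.

762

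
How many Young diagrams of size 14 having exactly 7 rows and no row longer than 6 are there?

They are:
1, 1, 1, 1, 1, 3, 6
1, 1, 1, 1, 2, 2, 6
1, 1, 1, 1, 1, 4, 5
1, 1, 1, 1, 2, 3, 5
1, 1, 1, 2, 2, 2, 5
1, 1, 1, 1, 2, 4, 4
1, 1, 1, 1, 3, 3, 4
1, 1, 1, 2, 2, 3, 4
1, 1, 2, 2, 2, 2, 4
1, 1, 1, 2, 3, 3, 3
1, 1, 2, 2, 2, 3, 3
1, 2, 2, 2, 2, 2, 3
2, 2, 2, 2, 2, 2, 2
That's 13 in total.

13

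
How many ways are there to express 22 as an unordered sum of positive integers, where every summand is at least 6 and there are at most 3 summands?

11

The partitions of 22 that satisfy the conditions:
22
6 + 16
7 + 15
8 + 14
9 + 13
10 + 12
11 + 11
6 + 6 + 10
6 + 7 + 9
6 + 8 + 8
7 + 7 + 8
Counting gives 11.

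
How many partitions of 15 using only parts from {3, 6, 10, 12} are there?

4

Listing the qualifying partitions of 15:
12 + 3
6 + 6 + 3
6 + 3 + 3 + 3
3 + 3 + 3 + 3 + 3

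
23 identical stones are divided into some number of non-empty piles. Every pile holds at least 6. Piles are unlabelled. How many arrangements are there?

12

Enumerating:
23
17, 6
16, 7
15, 8
14, 9
13, 10
12, 11
11, 6, 6
10, 7, 6
9, 8, 6
9, 7, 7
8, 8, 7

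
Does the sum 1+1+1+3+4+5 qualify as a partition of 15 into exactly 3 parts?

No

The parts sum to 15, and the condition 'there are exactly 3 summands' is violated.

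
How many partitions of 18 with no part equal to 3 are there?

209

Counting exhaustively, 209 partitions satisfy the conditions.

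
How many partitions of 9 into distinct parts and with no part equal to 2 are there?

Enumerating:
9
8+1
6+3
5+4
5+3+1
Counting gives 5.

5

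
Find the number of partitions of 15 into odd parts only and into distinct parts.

4

Listing the qualifying partitions of 15:
15
1,3,11
1,5,9
3,5,7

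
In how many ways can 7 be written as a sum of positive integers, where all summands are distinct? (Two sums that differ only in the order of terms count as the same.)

5

They are:
7
6+1
5+2
4+3
4+2+1
Counting gives 5.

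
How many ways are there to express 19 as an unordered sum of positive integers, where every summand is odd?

54

There are too many to list fully; the first 12 (by largest part) are:
19
17, 1, 1
15, 3, 1
15, 1, 1, 1, 1
13, 5, 1
13, 3, 3
13, 3, 1, 1, 1
13, 1, 1, 1, 1, 1, 1
11, 7, 1
11, 5, 3
11, 5, 1, 1, 1
11, 3, 3, 1, 1
…and 42 more, for 54 total.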